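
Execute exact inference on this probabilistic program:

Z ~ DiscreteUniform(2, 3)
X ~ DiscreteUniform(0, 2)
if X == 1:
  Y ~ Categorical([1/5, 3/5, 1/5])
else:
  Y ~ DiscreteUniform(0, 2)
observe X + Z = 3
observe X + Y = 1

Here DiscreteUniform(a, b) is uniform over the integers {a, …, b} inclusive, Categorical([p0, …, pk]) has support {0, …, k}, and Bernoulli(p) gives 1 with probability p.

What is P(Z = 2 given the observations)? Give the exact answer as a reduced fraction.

P(Z = 2 | obs) = 3/8

Enumerate traces; 2 have nonzero weight after conditioning:
  (Z=2, X=1, Y=0) weight 1/30
  (Z=3, X=0, Y=1) weight 1/18
Group by Z:
  weight(Z=2) = 1/30
  weight(Z=3) = 1/18
Total weight = 1/30 + 1/18 = 4/45
P(Z=2 | obs) = 1/30 / 4/45 = 3/8
P(Z=3 | obs) = 1/18 / 4/45 = 5/8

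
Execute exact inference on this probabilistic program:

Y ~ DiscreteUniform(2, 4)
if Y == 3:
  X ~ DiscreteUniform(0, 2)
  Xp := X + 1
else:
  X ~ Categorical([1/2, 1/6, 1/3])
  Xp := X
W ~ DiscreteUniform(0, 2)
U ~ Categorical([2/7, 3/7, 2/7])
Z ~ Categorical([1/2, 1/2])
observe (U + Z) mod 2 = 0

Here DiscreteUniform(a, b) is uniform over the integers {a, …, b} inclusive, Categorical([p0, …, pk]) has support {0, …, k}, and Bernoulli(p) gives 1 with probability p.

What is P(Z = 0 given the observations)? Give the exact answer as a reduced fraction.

Enumerate traces; 81 have nonzero weight after conditioning:
  (Y=2, X=0, W=0, U=0, Z=0) weight 1/126
  (Y=2, X=0, W=0, U=1, Z=1) weight 1/84
  (Y=2, X=0, W=0, U=2, Z=0) weight 1/126
  (Y=2, X=0, W=1, U=0, Z=0) weight 1/126
  (Y=2, X=0, W=1, U=1, Z=1) weight 1/84
  (Y=2, X=0, W=1, U=2, Z=0) weight 1/126
  (Y=2, X=0, W=2, U=0, Z=0) weight 1/126
  (Y=2, X=0, W=2, U=1, Z=1) weight 1/84
  … 73 more
Group by Z:
  weight(Z=0) = 2/7
  weight(Z=1) = 3/14
Total weight = 2/7 + 3/14 = 1/2
P(Z=0 | obs) = 2/7 / 1/2 = 4/7
P(Z=1 | obs) = 3/14 / 1/2 = 3/7

P(Z = 0 | obs) = 4/7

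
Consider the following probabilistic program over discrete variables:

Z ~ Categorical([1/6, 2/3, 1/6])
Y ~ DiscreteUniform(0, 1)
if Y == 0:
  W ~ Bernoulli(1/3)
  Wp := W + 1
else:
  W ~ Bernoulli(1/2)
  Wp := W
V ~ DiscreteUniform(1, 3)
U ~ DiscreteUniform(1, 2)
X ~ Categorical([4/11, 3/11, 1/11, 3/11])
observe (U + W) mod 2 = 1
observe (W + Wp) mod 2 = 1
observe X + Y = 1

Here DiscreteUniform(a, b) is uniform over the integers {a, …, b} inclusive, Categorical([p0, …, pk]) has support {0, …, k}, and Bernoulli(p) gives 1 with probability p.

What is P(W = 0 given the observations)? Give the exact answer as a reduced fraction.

P(W = 0 | obs) = 2/3

Enumerate traces; 18 have nonzero weight after conditioning:
  (Z=0, Y=0, W=0, V=1, U=1, X=1) weight 1/396
  (Z=0, Y=0, W=0, V=2, U=1, X=1) weight 1/396
  (Z=0, Y=0, W=0, V=3, U=1, X=1) weight 1/396
  (Z=0, Y=0, W=1, V=1, U=2, X=1) weight 1/792
  (Z=0, Y=0, W=1, V=2, U=2, X=1) weight 1/792
  (Z=0, Y=0, W=1, V=3, U=2, X=1) weight 1/792
  (Z=1, Y=0, W=0, V=1, U=1, X=1) weight 1/99
  (Z=1, Y=0, W=0, V=2, U=1, X=1) weight 1/99
  … 10 more
Group by W:
  weight(W=0) = 1/22
  weight(W=1) = 1/44
Total weight = 1/22 + 1/44 = 3/44
P(W=0 | obs) = 1/22 / 3/44 = 2/3
P(W=1 | obs) = 1/44 / 3/44 = 1/3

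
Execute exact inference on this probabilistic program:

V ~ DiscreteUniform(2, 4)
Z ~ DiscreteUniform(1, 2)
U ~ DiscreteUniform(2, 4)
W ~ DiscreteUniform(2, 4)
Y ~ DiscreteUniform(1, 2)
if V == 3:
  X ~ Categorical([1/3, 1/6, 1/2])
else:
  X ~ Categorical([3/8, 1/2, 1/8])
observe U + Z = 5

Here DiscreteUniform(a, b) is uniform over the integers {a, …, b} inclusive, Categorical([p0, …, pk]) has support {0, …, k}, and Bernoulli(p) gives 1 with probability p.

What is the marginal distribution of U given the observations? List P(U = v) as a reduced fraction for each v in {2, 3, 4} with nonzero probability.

P(U=3) = 1/2, P(U=4) = 1/2

Enumerate traces; 108 have nonzero weight after conditioning:
  (V=2, Z=1, U=4, W=2, Y=1, X=0) weight 1/288
  (V=2, Z=1, U=4, W=2, Y=1, X=1) weight 1/216
  (V=2, Z=1, U=4, W=2, Y=1, X=2) weight 1/864
  (V=2, Z=1, U=4, W=2, Y=2, X=0) weight 1/288
  (V=2, Z=1, U=4, W=2, Y=2, X=1) weight 1/216
  (V=2, Z=1, U=4, W=2, Y=2, X=2) weight 1/864
  (V=2, Z=1, U=4, W=3, Y=1, X=0) weight 1/288
  (V=2, Z=1, U=4, W=3, Y=1, X=1) weight 1/216
  (V=2, Z=2, U=3, W=2, Y=1, X=0) weight 1/288
  … 99 more
Group by U:
  weight(U=3) = 1/6
  weight(U=4) = 1/6
Total weight = 1/6 + 1/6 = 1/3
P(U=3 | obs) = 1/6 / 1/3 = 1/2
P(U=4 | obs) = 1/6 / 1/3 = 1/2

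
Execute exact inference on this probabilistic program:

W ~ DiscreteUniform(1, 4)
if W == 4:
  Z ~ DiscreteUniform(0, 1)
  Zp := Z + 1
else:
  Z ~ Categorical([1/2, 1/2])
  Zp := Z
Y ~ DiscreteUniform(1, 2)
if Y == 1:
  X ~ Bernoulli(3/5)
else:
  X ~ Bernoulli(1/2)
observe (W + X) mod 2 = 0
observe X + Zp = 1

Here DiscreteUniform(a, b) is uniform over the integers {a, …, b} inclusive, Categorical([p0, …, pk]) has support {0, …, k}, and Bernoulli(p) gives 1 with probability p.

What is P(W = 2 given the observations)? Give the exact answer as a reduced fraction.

Enumerate traces; 8 have nonzero weight after conditioning:
  (W=1, Z=0, Y=1, X=1) weight 3/80
  (W=1, Z=0, Y=2, X=1) weight 1/32
  (W=2, Z=1, Y=1, X=0) weight 1/40
  (W=2, Z=1, Y=2, X=0) weight 1/32
  (W=3, Z=0, Y=1, X=1) weight 3/80
  (W=3, Z=0, Y=2, X=1) weight 1/32
  (W=4, Z=0, Y=1, X=0) weight 1/40
  (W=4, Z=0, Y=2, X=0) weight 1/32
Group by W:
  weight(W=1) = 11/160
  weight(W=2) = 9/160
  weight(W=3) = 11/160
  weight(W=4) = 9/160
Total weight = 11/160 + 9/160 + 11/160 + 9/160 = 1/4
P(W=1 | obs) = 11/160 / 1/4 = 11/40
P(W=2 | obs) = 9/160 / 1/4 = 9/40
P(W=3 | obs) = 11/160 / 1/4 = 11/40
P(W=4 | obs) = 9/160 / 1/4 = 9/40

P(W = 2 | obs) = 9/40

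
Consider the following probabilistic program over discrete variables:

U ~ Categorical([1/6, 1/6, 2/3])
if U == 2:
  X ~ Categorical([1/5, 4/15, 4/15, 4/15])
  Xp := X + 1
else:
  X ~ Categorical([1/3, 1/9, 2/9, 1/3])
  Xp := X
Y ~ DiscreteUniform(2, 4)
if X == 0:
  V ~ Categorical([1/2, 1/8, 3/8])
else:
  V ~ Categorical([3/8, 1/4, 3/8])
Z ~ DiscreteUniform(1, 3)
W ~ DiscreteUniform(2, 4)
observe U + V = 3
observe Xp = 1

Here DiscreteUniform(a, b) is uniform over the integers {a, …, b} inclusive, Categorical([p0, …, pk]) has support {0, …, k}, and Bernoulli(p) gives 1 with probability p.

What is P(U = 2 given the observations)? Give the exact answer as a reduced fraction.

Enumerate traces; 54 have nonzero weight after conditioning:
  (U=1, X=1, Y=2, V=2, Z=1, W=2) weight 1/3888
  (U=1, X=1, Y=2, V=2, Z=1, W=3) weight 1/3888
  (U=1, X=1, Y=2, V=2, Z=1, W=4) weight 1/3888
  (U=1, X=1, Y=2, V=2, Z=2, W=2) weight 1/3888
  (U=1, X=1, Y=2, V=2, Z=2, W=3) weight 1/3888
  (U=1, X=1, Y=2, V=2, Z=2, W=4) weight 1/3888
  (U=1, X=1, Y=2, V=2, Z=3, W=2) weight 1/3888
  (U=1, X=1, Y=2, V=2, Z=3, W=3) weight 1/3888
  (U=2, X=0, Y=2, V=1, Z=1, W=2) weight 1/1620
  … 45 more
Group by U:
  weight(U=1) = 1/144
  weight(U=2) = 1/60
Total weight = 1/144 + 1/60 = 17/720
P(U=1 | obs) = 1/144 / 17/720 = 5/17
P(U=2 | obs) = 1/60 / 17/720 = 12/17

P(U = 2 | obs) = 12/17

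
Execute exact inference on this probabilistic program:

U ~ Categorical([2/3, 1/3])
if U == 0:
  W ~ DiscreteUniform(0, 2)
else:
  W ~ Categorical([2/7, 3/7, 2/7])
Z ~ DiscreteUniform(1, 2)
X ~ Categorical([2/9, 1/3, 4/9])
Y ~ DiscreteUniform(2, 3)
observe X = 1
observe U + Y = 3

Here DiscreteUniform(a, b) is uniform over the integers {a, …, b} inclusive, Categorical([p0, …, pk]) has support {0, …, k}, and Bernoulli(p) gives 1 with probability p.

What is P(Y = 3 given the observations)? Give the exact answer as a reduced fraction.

P(Y = 3 | obs) = 2/3

Enumerate traces; 12 have nonzero weight after conditioning:
  (U=0, W=0, Z=1, X=1, Y=3) weight 1/54
  (U=0, W=0, Z=2, X=1, Y=3) weight 1/54
  (U=0, W=1, Z=1, X=1, Y=3) weight 1/54
  (U=0, W=1, Z=2, X=1, Y=3) weight 1/54
  (U=0, W=2, Z=1, X=1, Y=3) weight 1/54
  (U=0, W=2, Z=2, X=1, Y=3) weight 1/54
  (U=1, W=0, Z=1, X=1, Y=2) weight 1/126
  (U=1, W=0, Z=2, X=1, Y=2) weight 1/126
  … 4 more
Group by Y:
  weight(Y=2) = 1/18
  weight(Y=3) = 1/9
Total weight = 1/18 + 1/9 = 1/6
P(Y=2 | obs) = 1/18 / 1/6 = 1/3
P(Y=3 | obs) = 1/9 / 1/6 = 2/3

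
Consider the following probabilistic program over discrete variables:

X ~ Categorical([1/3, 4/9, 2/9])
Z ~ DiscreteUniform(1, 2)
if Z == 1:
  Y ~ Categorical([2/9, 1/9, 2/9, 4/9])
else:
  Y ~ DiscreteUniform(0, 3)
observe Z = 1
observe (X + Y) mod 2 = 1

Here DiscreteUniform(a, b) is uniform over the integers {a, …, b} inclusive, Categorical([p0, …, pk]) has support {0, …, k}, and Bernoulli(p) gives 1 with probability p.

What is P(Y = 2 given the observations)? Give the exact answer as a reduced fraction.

Enumerate traces; 6 have nonzero weight after conditioning:
  (X=0, Z=1, Y=1) weight 1/54
  (X=0, Z=1, Y=3) weight 2/27
  (X=1, Z=1, Y=0) weight 4/81
  (X=1, Z=1, Y=2) weight 4/81
  (X=2, Z=1, Y=1) weight 1/81
  (X=2, Z=1, Y=3) weight 4/81
Group by Y:
  weight(Y=0) = 4/81
  weight(Y=1) = 5/162
  weight(Y=2) = 4/81
  weight(Y=3) = 10/81
Total weight = 4/81 + 5/162 + 4/81 + 10/81 = 41/162
P(Y=0 | obs) = 4/81 / 41/162 = 8/41
P(Y=1 | obs) = 5/162 / 41/162 = 5/41
P(Y=2 | obs) = 4/81 / 41/162 = 8/41
P(Y=3 | obs) = 10/81 / 41/162 = 20/41

P(Y = 2 | obs) = 8/41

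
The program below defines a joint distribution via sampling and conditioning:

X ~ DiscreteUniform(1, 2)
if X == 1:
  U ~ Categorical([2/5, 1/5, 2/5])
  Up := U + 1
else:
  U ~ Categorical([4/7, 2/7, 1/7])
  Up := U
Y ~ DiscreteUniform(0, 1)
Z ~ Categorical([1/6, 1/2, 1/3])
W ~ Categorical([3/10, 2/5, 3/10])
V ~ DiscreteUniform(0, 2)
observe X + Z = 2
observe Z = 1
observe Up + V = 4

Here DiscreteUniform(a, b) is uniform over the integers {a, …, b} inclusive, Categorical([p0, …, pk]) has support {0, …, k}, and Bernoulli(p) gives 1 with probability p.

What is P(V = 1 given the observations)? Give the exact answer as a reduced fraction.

P(V = 1 | obs) = 2/3

Enumerate traces; 12 have nonzero weight after conditioning:
  (X=1, U=1, Y=0, Z=1, W=0, V=2) weight 1/400
  (X=1, U=1, Y=0, Z=1, W=1, V=2) weight 1/300
  (X=1, U=1, Y=0, Z=1, W=2, V=2) weight 1/400
  (X=1, U=1, Y=1, Z=1, W=0, V=2) weight 1/400
  (X=1, U=1, Y=1, Z=1, W=1, V=2) weight 1/300
  (X=1, U=1, Y=1, Z=1, W=2, V=2) weight 1/400
  (X=1, U=2, Y=0, Z=1, W=0, V=1) weight 1/200
  (X=1, U=2, Y=0, Z=1, W=1, V=1) weight 1/150
  … 4 more
Group by V:
  weight(V=1) = 1/30
  weight(V=2) = 1/60
Total weight = 1/30 + 1/60 = 1/20
P(V=1 | obs) = 1/30 / 1/20 = 2/3
P(V=2 | obs) = 1/60 / 1/20 = 1/3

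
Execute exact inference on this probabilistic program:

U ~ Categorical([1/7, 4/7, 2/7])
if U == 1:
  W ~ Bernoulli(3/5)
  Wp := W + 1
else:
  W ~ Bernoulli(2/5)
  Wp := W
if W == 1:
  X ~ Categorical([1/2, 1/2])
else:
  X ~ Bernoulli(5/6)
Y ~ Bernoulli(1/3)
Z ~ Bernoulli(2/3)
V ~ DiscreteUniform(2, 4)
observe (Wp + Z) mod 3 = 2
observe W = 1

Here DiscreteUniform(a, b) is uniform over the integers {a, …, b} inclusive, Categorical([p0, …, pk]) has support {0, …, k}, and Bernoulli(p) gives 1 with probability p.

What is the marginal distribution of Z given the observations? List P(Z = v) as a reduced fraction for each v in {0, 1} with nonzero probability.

Enumerate traces; 36 have nonzero weight after conditioning:
  (U=0, W=1, X=0, Y=0, Z=1, V=2) weight 4/945
  (U=0, W=1, X=0, Y=0, Z=1, V=3) weight 4/945
  (U=0, W=1, X=0, Y=0, Z=1, V=4) weight 4/945
  (U=0, W=1, X=0, Y=1, Z=1, V=2) weight 2/945
  (U=0, W=1, X=0, Y=1, Z=1, V=3) weight 2/945
  (U=0, W=1, X=0, Y=1, Z=1, V=4) weight 2/945
  (U=0, W=1, X=1, Y=0, Z=1, V=2) weight 4/945
  (U=0, W=1, X=1, Y=0, Z=1, V=3) weight 4/945
  (U=1, W=1, X=0, Y=0, Z=0, V=2) weight 4/315
  … 27 more
Group by Z:
  weight(Z=0) = 4/35
  weight(Z=1) = 4/35
Total weight = 4/35 + 4/35 = 8/35
P(Z=0 | obs) = 4/35 / 8/35 = 1/2
P(Z=1 | obs) = 4/35 / 8/35 = 1/2

P(Z=0) = 1/2, P(Z=1) = 1/2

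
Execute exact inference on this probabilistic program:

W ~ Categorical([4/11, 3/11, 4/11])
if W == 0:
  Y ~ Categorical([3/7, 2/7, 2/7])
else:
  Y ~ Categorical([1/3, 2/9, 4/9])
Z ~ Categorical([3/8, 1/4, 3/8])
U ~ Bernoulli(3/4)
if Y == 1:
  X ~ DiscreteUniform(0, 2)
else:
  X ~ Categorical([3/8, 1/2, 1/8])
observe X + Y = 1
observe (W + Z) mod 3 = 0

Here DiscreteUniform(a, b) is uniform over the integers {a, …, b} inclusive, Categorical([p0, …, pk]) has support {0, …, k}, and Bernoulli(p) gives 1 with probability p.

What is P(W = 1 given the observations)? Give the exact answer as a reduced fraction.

P(W = 1 | obs) = 63/227

Enumerate traces; 12 have nonzero weight after conditioning:
  (W=0, Y=0, Z=0, U=0, X=1) weight 9/1232
  (W=0, Y=0, Z=0, U=1, X=1) weight 27/1232
  (W=0, Y=1, Z=0, U=0, X=0) weight 1/308
  (W=0, Y=1, Z=0, U=1, X=0) weight 3/308
  (W=1, Y=0, Z=2, U=0, X=1) weight 3/704
  (W=1, Y=0, Z=2, U=1, X=1) weight 9/704
  (W=1, Y=1, Z=2, U=0, X=0) weight 1/528
  (W=1, Y=1, Z=2, U=1, X=0) weight 1/176
  (W=2, Y=0, Z=1, U=0, X=1) weight 1/264
  … 3 more
Group by W:
  weight(W=0) = 13/308
  weight(W=1) = 13/528
  weight(W=2) = 13/594
Total weight = 13/308 + 13/528 + 13/594 = 2951/33264
P(W=0 | obs) = 13/308 / 2951/33264 = 108/227
P(W=1 | obs) = 13/528 / 2951/33264 = 63/227
P(W=2 | obs) = 13/594 / 2951/33264 = 56/227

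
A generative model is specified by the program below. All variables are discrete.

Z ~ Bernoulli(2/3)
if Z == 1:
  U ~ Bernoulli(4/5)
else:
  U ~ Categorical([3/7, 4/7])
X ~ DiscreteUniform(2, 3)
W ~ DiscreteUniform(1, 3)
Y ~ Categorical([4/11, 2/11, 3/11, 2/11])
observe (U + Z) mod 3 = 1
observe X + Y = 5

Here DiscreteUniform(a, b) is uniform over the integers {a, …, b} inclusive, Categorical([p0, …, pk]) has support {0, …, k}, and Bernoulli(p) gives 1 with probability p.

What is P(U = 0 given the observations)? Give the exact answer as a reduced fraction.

Enumerate traces; 12 have nonzero weight after conditioning:
  (Z=0, U=1, X=2, W=1, Y=3) weight 4/693
  (Z=0, U=1, X=2, W=2, Y=3) weight 4/693
  (Z=0, U=1, X=2, W=3, Y=3) weight 4/693
  (Z=0, U=1, X=3, W=1, Y=2) weight 2/231
  (Z=0, U=1, X=3, W=2, Y=2) weight 2/231
  (Z=0, U=1, X=3, W=3, Y=2) weight 2/231
  (Z=1, U=0, X=2, W=1, Y=3) weight 2/495
  (Z=1, U=0, X=2, W=2, Y=3) weight 2/495
  … 4 more
Group by U:
  weight(U=0) = 1/33
  weight(U=1) = 10/231
Total weight = 1/33 + 10/231 = 17/231
P(U=0 | obs) = 1/33 / 17/231 = 7/17
P(U=1 | obs) = 10/231 / 17/231 = 10/17

P(U = 0 | obs) = 7/17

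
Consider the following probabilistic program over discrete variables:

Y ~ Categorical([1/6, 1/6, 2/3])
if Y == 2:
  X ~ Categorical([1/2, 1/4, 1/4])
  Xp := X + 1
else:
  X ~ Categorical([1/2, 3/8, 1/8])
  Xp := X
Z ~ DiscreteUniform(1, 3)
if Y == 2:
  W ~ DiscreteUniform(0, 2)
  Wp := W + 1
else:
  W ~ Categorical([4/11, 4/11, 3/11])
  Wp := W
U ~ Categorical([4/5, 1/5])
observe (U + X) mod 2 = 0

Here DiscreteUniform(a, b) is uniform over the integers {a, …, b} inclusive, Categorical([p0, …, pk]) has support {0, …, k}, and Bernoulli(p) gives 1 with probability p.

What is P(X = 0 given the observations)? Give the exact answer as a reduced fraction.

P(X = 0 | obs) = 16/25

Enumerate traces; 81 have nonzero weight after conditioning:
  (Y=0, X=0, Z=1, W=0, U=0) weight 4/495
  (Y=0, X=0, Z=1, W=1, U=0) weight 4/495
  (Y=0, X=0, Z=1, W=2, U=0) weight 1/165
  (Y=0, X=0, Z=2, W=0, U=0) weight 4/495
  (Y=0, X=0, Z=2, W=1, U=0) weight 4/495
  (Y=0, X=0, Z=2, W=2, U=0) weight 1/165
  (Y=0, X=0, Z=3, W=0, U=0) weight 4/495
  (Y=0, X=0, Z=3, W=1, U=0) weight 4/495
  (Y=0, X=1, Z=1, W=0, U=1) weight 1/660
  (Y=0, X=2, Z=1, W=0, U=0) weight 1/495
  … 71 more
Group by X:
  weight(X=0) = 2/5
  weight(X=1) = 7/120
  weight(X=2) = 1/6
Total weight = 2/5 + 7/120 + 1/6 = 5/8
P(X=0 | obs) = 2/5 / 5/8 = 16/25
P(X=1 | obs) = 7/120 / 5/8 = 7/75
P(X=2 | obs) = 1/6 / 5/8 = 4/15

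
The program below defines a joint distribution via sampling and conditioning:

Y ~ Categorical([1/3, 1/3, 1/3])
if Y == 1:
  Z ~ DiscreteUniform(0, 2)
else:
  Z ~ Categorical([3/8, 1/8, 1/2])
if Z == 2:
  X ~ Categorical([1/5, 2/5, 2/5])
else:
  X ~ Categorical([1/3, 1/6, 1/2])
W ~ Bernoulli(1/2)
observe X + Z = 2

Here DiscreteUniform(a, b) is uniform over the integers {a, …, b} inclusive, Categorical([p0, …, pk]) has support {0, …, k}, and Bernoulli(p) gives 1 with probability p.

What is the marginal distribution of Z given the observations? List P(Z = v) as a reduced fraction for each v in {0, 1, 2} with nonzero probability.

Enumerate traces; 18 have nonzero weight after conditioning:
  (Y=0, Z=0, X=2, W=0) weight 1/32
  (Y=0, Z=0, X=2, W=1) weight 1/32
  (Y=0, Z=1, X=1, W=0) weight 1/288
  (Y=0, Z=1, X=1, W=1) weight 1/288
  (Y=0, Z=2, X=0, W=0) weight 1/60
  (Y=0, Z=2, X=0, W=1) weight 1/60
  (Y=1, Z=0, X=2, W=0) weight 1/36
  (Y=1, Z=0, X=2, W=1) weight 1/36
  … 10 more
Group by Z:
  weight(Z=0) = 13/72
  weight(Z=1) = 7/216
  weight(Z=2) = 4/45
Total weight = 13/72 + 7/216 + 4/45 = 163/540
P(Z=0 | obs) = 13/72 / 163/540 = 195/326
P(Z=1 | obs) = 7/216 / 163/540 = 35/326
P(Z=2 | obs) = 4/45 / 163/540 = 48/163

P(Z=0) = 195/326, P(Z=1) = 35/326, P(Z=2) = 48/163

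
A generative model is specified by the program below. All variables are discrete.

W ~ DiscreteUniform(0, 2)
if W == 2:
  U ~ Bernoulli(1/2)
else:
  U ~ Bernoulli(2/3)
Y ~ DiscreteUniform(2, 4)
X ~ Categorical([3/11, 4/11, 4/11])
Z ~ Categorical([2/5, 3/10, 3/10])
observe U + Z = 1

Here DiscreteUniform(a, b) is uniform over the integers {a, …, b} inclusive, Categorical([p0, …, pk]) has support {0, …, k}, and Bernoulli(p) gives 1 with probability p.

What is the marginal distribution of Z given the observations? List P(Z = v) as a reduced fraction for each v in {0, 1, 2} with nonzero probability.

Enumerate traces; 54 have nonzero weight after conditioning:
  (W=0, U=0, Y=2, X=0, Z=1) weight 1/330
  (W=0, U=0, Y=2, X=1, Z=1) weight 2/495
  (W=0, U=0, Y=2, X=2, Z=1) weight 2/495
  (W=0, U=0, Y=3, X=0, Z=1) weight 1/330
  (W=0, U=0, Y=3, X=1, Z=1) weight 2/495
  (W=0, U=0, Y=3, X=2, Z=1) weight 2/495
  (W=0, U=0, Y=4, X=0, Z=1) weight 1/330
  (W=0, U=0, Y=4, X=1, Z=1) weight 2/495
  (W=0, U=1, Y=2, X=0, Z=0) weight 4/495
  … 45 more
Group by Z:
  weight(Z=0) = 11/45
  weight(Z=1) = 7/60
Total weight = 11/45 + 7/60 = 13/36
P(Z=0 | obs) = 11/45 / 13/36 = 44/65
P(Z=1 | obs) = 7/60 / 13/36 = 21/65

P(Z=0) = 44/65, P(Z=1) = 21/65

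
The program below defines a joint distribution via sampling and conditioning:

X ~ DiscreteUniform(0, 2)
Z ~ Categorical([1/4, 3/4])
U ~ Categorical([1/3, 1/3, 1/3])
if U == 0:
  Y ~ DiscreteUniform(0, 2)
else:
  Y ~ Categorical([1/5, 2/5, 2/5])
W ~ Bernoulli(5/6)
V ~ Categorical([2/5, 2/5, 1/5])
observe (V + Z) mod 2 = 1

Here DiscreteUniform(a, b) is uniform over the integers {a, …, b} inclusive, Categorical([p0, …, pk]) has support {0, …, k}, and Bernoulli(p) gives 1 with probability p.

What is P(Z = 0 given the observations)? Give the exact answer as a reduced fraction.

Enumerate traces; 162 have nonzero weight after conditioning:
  (X=0, Z=0, U=0, Y=0, W=0, V=1) weight 1/1620
  (X=0, Z=0, U=0, Y=0, W=1, V=1) weight 1/324
  (X=0, Z=0, U=0, Y=1, W=0, V=1) weight 1/1620
  (X=0, Z=0, U=0, Y=1, W=1, V=1) weight 1/324
  (X=0, Z=0, U=0, Y=2, W=0, V=1) weight 1/1620
  (X=0, Z=0, U=0, Y=2, W=1, V=1) weight 1/324
  (X=0, Z=0, U=1, Y=0, W=0, V=1) weight 1/2700
  (X=0, Z=0, U=1, Y=0, W=1, V=1) weight 1/540
  (X=0, Z=1, U=0, Y=0, W=0, V=0) weight 1/540
  … 153 more
Group by Z:
  weight(Z=0) = 1/10
  weight(Z=1) = 9/20
Total weight = 1/10 + 9/20 = 11/20
P(Z=0 | obs) = 1/10 / 11/20 = 2/11
P(Z=1 | obs) = 9/20 / 11/20 = 9/11

P(Z = 0 | obs) = 2/11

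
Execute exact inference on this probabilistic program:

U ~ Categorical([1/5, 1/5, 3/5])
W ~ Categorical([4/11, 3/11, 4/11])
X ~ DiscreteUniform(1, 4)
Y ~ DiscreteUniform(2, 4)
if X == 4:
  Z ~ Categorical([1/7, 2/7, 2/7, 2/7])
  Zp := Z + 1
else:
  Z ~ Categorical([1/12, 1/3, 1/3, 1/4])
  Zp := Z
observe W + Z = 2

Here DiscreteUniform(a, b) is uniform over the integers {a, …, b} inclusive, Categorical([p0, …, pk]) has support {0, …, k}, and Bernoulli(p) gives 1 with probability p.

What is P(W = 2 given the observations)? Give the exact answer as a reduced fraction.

P(W = 2 | obs) = 11/74

Enumerate traces; 108 have nonzero weight after conditioning:
  (U=0, W=0, X=1, Y=2, Z=2) weight 1/495
  (U=0, W=0, X=1, Y=3, Z=2) weight 1/495
  (U=0, W=0, X=1, Y=4, Z=2) weight 1/495
  (U=0, W=0, X=2, Y=2, Z=2) weight 1/495
  (U=0, W=0, X=2, Y=3, Z=2) weight 1/495
  (U=0, W=0, X=2, Y=4, Z=2) weight 1/495
  (U=0, W=0, X=3, Y=2, Z=2) weight 1/495
  (U=0, W=0, X=3, Y=3, Z=2) weight 1/495
  (U=0, W=1, X=1, Y=2, Z=1) weight 1/660
  (U=0, W=2, X=1, Y=2, Z=0) weight 1/1980
  … 98 more
Group by W:
  weight(W=0) = 9/77
  weight(W=1) = 27/308
  weight(W=2) = 1/28
Total weight = 9/77 + 27/308 + 1/28 = 37/154
P(W=0 | obs) = 9/77 / 37/154 = 18/37
P(W=1 | obs) = 27/308 / 37/154 = 27/74
P(W=2 | obs) = 1/28 / 37/154 = 11/74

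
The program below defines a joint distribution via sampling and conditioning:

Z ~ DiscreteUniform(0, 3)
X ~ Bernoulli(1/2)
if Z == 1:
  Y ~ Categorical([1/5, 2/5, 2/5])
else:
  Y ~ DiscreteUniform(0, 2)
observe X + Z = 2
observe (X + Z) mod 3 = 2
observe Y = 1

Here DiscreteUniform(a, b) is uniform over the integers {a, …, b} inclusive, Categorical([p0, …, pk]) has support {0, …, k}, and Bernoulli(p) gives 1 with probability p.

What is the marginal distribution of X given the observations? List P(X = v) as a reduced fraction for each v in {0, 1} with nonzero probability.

P(X=0) = 5/11, P(X=1) = 6/11

Enumerate traces; 2 have nonzero weight after conditioning:
  (Z=1, X=1, Y=1) weight 1/20
  (Z=2, X=0, Y=1) weight 1/24
Group by X:
  weight(X=0) = 1/24
  weight(X=1) = 1/20
Total weight = 1/24 + 1/20 = 11/120
P(X=0 | obs) = 1/24 / 11/120 = 5/11
P(X=1 | obs) = 1/20 / 11/120 = 6/11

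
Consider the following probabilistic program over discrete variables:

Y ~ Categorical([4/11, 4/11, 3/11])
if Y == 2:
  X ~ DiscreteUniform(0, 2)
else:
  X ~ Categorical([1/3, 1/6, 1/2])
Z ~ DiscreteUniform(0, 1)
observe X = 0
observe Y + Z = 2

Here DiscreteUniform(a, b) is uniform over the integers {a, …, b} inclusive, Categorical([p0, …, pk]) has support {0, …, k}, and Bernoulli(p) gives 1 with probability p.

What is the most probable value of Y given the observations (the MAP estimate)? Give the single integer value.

argmax_v P(Y = v | obs) = 1

Enumerate traces; 2 have nonzero weight after conditioning:
  (Y=1, X=0, Z=1) weight 2/33
  (Y=2, X=0, Z=0) weight 1/22
Group by Y:
  weight(Y=1) = 2/33
  weight(Y=2) = 1/22
Total weight = 2/33 + 1/22 = 7/66
P(Y=1 | obs) = 2/33 / 7/66 = 4/7
P(Y=2 | obs) = 1/22 / 7/66 = 3/7
argmax = 1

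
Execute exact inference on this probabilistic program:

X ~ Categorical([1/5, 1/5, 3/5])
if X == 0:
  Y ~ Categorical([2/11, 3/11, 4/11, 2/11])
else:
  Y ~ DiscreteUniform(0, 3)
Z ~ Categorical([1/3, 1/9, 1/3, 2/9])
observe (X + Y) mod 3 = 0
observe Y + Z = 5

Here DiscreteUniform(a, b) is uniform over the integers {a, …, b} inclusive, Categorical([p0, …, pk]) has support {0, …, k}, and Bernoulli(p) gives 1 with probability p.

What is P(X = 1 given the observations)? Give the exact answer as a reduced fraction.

P(X = 1 | obs) = 11/23

Enumerate traces; 2 have nonzero weight after conditioning:
  (X=0, Y=3, Z=2) weight 2/165
  (X=1, Y=2, Z=3) weight 1/90
Group by X:
  weight(X=0) = 2/165
  weight(X=1) = 1/90
Total weight = 2/165 + 1/90 = 23/990
P(X=0 | obs) = 2/165 / 23/990 = 12/23
P(X=1 | obs) = 1/90 / 23/990 = 11/23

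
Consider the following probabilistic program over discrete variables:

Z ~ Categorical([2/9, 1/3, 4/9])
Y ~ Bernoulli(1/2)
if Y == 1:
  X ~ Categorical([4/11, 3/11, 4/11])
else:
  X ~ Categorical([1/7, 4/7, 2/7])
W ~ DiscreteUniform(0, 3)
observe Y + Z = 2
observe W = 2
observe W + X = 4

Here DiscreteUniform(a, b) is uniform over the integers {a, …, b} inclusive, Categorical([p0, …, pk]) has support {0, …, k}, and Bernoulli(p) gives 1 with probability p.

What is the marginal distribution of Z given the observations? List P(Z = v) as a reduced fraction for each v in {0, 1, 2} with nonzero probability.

Enumerate traces; 2 have nonzero weight after conditioning:
  (Z=1, Y=1, X=2, W=2) weight 1/66
  (Z=2, Y=0, X=2, W=2) weight 1/63
Group by Z:
  weight(Z=1) = 1/66
  weight(Z=2) = 1/63
Total weight = 1/66 + 1/63 = 43/1386
P(Z=1 | obs) = 1/66 / 43/1386 = 21/43
P(Z=2 | obs) = 1/63 / 43/1386 = 22/43

P(Z=1) = 21/43, P(Z=2) = 22/43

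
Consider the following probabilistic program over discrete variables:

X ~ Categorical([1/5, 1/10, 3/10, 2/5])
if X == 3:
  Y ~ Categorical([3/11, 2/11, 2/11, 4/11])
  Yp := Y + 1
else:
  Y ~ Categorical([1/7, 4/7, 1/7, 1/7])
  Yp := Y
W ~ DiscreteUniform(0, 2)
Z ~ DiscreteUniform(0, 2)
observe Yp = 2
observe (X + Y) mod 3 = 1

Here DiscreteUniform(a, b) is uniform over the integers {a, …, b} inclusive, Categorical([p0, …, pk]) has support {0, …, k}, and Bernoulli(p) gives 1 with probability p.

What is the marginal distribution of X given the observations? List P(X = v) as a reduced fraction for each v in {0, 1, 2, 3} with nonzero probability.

P(X=2) = 33/89, P(X=3) = 56/89

Enumerate traces; 18 have nonzero weight after conditioning:
  (X=2, Y=2, W=0, Z=0) weight 1/210
  (X=2, Y=2, W=0, Z=1) weight 1/210
  (X=2, Y=2, W=0, Z=2) weight 1/210
  (X=2, Y=2, W=1, Z=0) weight 1/210
  (X=2, Y=2, W=1, Z=1) weight 1/210
  (X=2, Y=2, W=1, Z=2) weight 1/210
  (X=2, Y=2, W=2, Z=0) weight 1/210
  (X=2, Y=2, W=2, Z=1) weight 1/210
  (X=3, Y=1, W=0, Z=0) weight 4/495
  … 9 more
Group by X:
  weight(X=2) = 3/70
  weight(X=3) = 4/55
Total weight = 3/70 + 4/55 = 89/770
P(X=2 | obs) = 3/70 / 89/770 = 33/89
P(X=3 | obs) = 4/55 / 89/770 = 56/89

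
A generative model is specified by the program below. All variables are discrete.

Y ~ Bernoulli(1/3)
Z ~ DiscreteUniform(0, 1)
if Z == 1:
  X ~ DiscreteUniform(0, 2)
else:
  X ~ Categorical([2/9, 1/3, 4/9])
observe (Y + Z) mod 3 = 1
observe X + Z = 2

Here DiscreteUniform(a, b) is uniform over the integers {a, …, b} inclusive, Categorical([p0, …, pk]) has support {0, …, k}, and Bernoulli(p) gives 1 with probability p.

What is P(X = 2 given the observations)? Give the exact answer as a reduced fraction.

P(X = 2 | obs) = 2/5

Enumerate traces; 2 have nonzero weight after conditioning:
  (Y=0, Z=1, X=1) weight 1/9
  (Y=1, Z=0, X=2) weight 2/27
Group by X:
  weight(X=1) = 1/9
  weight(X=2) = 2/27
Total weight = 1/9 + 2/27 = 5/27
P(X=1 | obs) = 1/9 / 5/27 = 3/5
P(X=2 | obs) = 2/27 / 5/27 = 2/5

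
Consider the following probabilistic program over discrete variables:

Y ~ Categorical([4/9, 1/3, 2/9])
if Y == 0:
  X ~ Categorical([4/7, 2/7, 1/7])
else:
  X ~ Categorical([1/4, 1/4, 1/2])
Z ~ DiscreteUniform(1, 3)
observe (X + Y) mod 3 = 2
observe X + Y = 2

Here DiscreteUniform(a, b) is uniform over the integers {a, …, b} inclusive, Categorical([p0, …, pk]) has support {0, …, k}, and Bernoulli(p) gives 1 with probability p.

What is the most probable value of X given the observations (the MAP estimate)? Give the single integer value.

argmax_v P(X = v | obs) = 1

Enumerate traces; 9 have nonzero weight after conditioning:
  (Y=0, X=2, Z=1) weight 4/189
  (Y=0, X=2, Z=2) weight 4/189
  (Y=0, X=2, Z=3) weight 4/189
  (Y=1, X=1, Z=1) weight 1/36
  (Y=1, X=1, Z=2) weight 1/36
  (Y=1, X=1, Z=3) weight 1/36
  (Y=2, X=0, Z=1) weight 1/54
  (Y=2, X=0, Z=2) weight 1/54
  … 1 more
Group by X:
  weight(X=0) = 1/18
  weight(X=1) = 1/12
  weight(X=2) = 4/63
Total weight = 1/18 + 1/12 + 4/63 = 17/84
P(X=0 | obs) = 1/18 / 17/84 = 14/51
P(X=1 | obs) = 1/12 / 17/84 = 7/17
P(X=2 | obs) = 4/63 / 17/84 = 16/51
argmax = 1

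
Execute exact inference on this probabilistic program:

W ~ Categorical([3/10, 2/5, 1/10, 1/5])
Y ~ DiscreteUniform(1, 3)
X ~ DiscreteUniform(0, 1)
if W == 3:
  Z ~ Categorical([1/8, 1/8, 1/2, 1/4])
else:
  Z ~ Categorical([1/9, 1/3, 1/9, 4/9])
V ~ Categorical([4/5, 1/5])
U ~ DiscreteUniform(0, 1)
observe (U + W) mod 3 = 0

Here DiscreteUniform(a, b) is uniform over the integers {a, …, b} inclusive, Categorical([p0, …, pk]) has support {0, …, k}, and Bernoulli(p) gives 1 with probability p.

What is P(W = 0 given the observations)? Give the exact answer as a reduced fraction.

Enumerate traces; 144 have nonzero weight after conditioning:
  (W=0, Y=1, X=0, Z=0, V=0, U=0) weight 1/450
  (W=0, Y=1, X=0, Z=0, V=1, U=0) weight 1/1800
  (W=0, Y=1, X=0, Z=1, V=0, U=0) weight 1/150
  (W=0, Y=1, X=0, Z=1, V=1, U=0) weight 1/600
  (W=0, Y=1, X=0, Z=2, V=0, U=0) weight 1/450
  (W=0, Y=1, X=0, Z=2, V=1, U=0) weight 1/1800
  (W=0, Y=1, X=0, Z=3, V=0, U=0) weight 2/225
  (W=0, Y=1, X=0, Z=3, V=1, U=0) weight 1/450
  (W=2, Y=1, X=0, Z=0, V=0, U=1) weight 1/1350
  (W=3, Y=1, X=0, Z=0, V=0, U=0) weight 1/600
  … 134 more
Group by W:
  weight(W=0) = 3/20
  weight(W=2) = 1/20
  weight(W=3) = 1/10
Total weight = 3/20 + 1/20 + 1/10 = 3/10
P(W=0 | obs) = 3/20 / 3/10 = 1/2
P(W=2 | obs) = 1/20 / 3/10 = 1/6
P(W=3 | obs) = 1/10 / 3/10 = 1/3

P(W = 0 | obs) = 1/2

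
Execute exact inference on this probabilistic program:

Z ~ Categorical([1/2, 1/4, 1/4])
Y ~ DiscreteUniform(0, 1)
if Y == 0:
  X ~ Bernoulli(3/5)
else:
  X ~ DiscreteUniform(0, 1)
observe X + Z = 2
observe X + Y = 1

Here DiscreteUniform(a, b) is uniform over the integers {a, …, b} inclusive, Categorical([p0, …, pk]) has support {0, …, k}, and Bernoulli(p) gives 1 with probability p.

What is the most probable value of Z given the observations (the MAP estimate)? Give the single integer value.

argmax_v P(Z = v | obs) = 1

Enumerate traces; 2 have nonzero weight after conditioning:
  (Z=1, Y=0, X=1) weight 3/40
  (Z=2, Y=1, X=0) weight 1/16
Group by Z:
  weight(Z=1) = 3/40
  weight(Z=2) = 1/16
Total weight = 3/40 + 1/16 = 11/80
P(Z=1 | obs) = 3/40 / 11/80 = 6/11
P(Z=2 | obs) = 1/16 / 11/80 = 5/11
argmax = 1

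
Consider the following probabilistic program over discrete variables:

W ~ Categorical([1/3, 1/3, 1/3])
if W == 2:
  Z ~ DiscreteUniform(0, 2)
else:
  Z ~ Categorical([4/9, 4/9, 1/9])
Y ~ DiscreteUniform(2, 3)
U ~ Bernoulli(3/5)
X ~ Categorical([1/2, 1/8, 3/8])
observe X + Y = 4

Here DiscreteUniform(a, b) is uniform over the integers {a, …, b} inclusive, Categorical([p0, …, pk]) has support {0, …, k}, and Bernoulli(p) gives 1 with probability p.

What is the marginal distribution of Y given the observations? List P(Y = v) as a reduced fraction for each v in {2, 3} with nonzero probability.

P(Y=2) = 3/4, P(Y=3) = 1/4

Enumerate traces; 36 have nonzero weight after conditioning:
  (W=0, Z=0, Y=2, U=0, X=2) weight 1/90
  (W=0, Z=0, Y=2, U=1, X=2) weight 1/60
  (W=0, Z=0, Y=3, U=0, X=1) weight 1/270
  (W=0, Z=0, Y=3, U=1, X=1) weight 1/180
  (W=0, Z=1, Y=2, U=0, X=2) weight 1/90
  (W=0, Z=1, Y=2, U=1, X=2) weight 1/60
  (W=0, Z=1, Y=3, U=0, X=1) weight 1/270
  (W=0, Z=1, Y=3, U=1, X=1) weight 1/180
  … 28 more
Group by Y:
  weight(Y=2) = 3/16
  weight(Y=3) = 1/16
Total weight = 3/16 + 1/16 = 1/4
P(Y=2 | obs) = 3/16 / 1/4 = 3/4
P(Y=3 | obs) = 1/16 / 1/4 = 1/4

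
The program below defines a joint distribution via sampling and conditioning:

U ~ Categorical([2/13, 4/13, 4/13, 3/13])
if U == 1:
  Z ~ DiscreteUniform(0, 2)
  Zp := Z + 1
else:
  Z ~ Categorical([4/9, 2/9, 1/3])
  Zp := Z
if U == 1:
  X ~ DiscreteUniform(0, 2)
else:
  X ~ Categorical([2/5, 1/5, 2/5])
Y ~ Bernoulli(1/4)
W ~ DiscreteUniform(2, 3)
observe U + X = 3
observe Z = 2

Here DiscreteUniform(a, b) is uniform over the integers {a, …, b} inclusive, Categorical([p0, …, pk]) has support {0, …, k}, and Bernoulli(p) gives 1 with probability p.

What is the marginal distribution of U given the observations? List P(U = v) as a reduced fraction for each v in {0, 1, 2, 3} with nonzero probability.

Enumerate traces; 12 have nonzero weight after conditioning:
  (U=1, Z=2, X=2, Y=0, W=2) weight 1/78
  (U=1, Z=2, X=2, Y=0, W=3) weight 1/78
  (U=1, Z=2, X=2, Y=1, W=2) weight 1/234
  (U=1, Z=2, X=2, Y=1, W=3) weight 1/234
  (U=2, Z=2, X=1, Y=0, W=2) weight 1/130
  (U=2, Z=2, X=1, Y=0, W=3) weight 1/130
  (U=2, Z=2, X=1, Y=1, W=2) weight 1/390
  (U=2, Z=2, X=1, Y=1, W=3) weight 1/390
  (U=3, Z=2, X=0, Y=0, W=2) weight 3/260
  … 3 more
Group by U:
  weight(U=1) = 4/117
  weight(U=2) = 4/195
  weight(U=3) = 2/65
Total weight = 4/117 + 4/195 + 2/65 = 10/117
P(U=1 | obs) = 4/117 / 10/117 = 2/5
P(U=2 | obs) = 4/195 / 10/117 = 6/25
P(U=3 | obs) = 2/65 / 10/117 = 9/25

P(U=1) = 2/5, P(U=2) = 6/25, P(U=3) = 9/25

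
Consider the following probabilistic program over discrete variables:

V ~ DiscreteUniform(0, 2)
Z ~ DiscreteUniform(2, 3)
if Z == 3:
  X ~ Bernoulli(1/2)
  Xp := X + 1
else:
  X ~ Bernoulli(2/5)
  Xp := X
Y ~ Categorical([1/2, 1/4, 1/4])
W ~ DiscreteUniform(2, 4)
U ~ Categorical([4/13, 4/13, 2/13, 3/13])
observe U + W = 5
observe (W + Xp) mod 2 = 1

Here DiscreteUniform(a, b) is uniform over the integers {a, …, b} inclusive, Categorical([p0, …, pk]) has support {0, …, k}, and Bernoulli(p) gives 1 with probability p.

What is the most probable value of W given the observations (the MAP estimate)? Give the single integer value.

Enumerate traces; 54 have nonzero weight after conditioning:
  (V=0, Z=2, X=0, Y=0, W=3, U=2) weight 1/390
  (V=0, Z=2, X=0, Y=1, W=3, U=2) weight 1/780
  (V=0, Z=2, X=0, Y=2, W=3, U=2) weight 1/780
  (V=0, Z=2, X=1, Y=0, W=2, U=3) weight 1/390
  (V=0, Z=2, X=1, Y=0, W=4, U=1) weight 2/585
  (V=0, Z=2, X=1, Y=1, W=2, U=3) weight 1/780
  (V=0, Z=2, X=1, Y=1, W=4, U=1) weight 1/585
  (V=0, Z=2, X=1, Y=2, W=2, U=3) weight 1/780
  … 46 more
Group by W:
  weight(W=2) = 9/260
  weight(W=3) = 11/390
  weight(W=4) = 3/65
Total weight = 9/260 + 11/390 + 3/65 = 17/156
P(W=2 | obs) = 9/260 / 17/156 = 27/85
P(W=3 | obs) = 11/390 / 17/156 = 22/85
P(W=4 | obs) = 3/65 / 17/156 = 36/85
argmax = 4

argmax_v P(W = v | obs) = 4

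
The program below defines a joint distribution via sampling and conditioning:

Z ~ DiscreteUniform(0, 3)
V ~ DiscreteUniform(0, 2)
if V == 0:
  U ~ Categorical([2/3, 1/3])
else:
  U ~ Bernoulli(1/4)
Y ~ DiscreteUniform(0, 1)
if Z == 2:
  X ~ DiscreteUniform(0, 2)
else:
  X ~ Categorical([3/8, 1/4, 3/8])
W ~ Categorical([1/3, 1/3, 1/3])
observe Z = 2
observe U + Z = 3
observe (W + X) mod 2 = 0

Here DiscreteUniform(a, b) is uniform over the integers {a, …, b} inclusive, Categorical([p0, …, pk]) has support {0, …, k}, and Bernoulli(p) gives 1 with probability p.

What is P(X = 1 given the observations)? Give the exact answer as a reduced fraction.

Enumerate traces; 30 have nonzero weight after conditioning:
  (Z=2, V=0, U=1, Y=0, X=0, W=0) weight 1/648
  (Z=2, V=0, U=1, Y=0, X=0, W=2) weight 1/648
  (Z=2, V=0, U=1, Y=0, X=1, W=1) weight 1/648
  (Z=2, V=0, U=1, Y=0, X=2, W=0) weight 1/648
  (Z=2, V=0, U=1, Y=0, X=2, W=2) weight 1/648
  (Z=2, V=0, U=1, Y=1, X=0, W=0) weight 1/648
  (Z=2, V=0, U=1, Y=1, X=0, W=2) weight 1/648
  (Z=2, V=0, U=1, Y=1, X=1, W=1) weight 1/648
  … 22 more
Group by X:
  weight(X=0) = 5/324
  weight(X=1) = 5/648
  weight(X=2) = 5/324
Total weight = 5/324 + 5/648 + 5/324 = 25/648
P(X=0 | obs) = 5/324 / 25/648 = 2/5
P(X=1 | obs) = 5/648 / 25/648 = 1/5
P(X=2 | obs) = 5/324 / 25/648 = 2/5

P(X = 1 | obs) = 1/5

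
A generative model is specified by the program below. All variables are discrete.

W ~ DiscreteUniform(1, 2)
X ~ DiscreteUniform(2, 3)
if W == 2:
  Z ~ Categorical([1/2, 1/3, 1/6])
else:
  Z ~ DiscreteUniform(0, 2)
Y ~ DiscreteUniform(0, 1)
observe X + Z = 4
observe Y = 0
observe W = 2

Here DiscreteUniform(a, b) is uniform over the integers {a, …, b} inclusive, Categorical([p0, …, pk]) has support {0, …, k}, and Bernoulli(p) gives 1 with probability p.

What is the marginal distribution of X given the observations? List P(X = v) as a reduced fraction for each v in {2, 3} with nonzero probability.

P(X=2) = 1/3, P(X=3) = 2/3

Enumerate traces; 2 have nonzero weight after conditioning:
  (W=2, X=2, Z=2, Y=0) weight 1/48
  (W=2, X=3, Z=1, Y=0) weight 1/24
Group by X:
  weight(X=2) = 1/48
  weight(X=3) = 1/24
Total weight = 1/48 + 1/24 = 1/16
P(X=2 | obs) = 1/48 / 1/16 = 1/3
P(X=3 | obs) = 1/24 / 1/16 = 2/3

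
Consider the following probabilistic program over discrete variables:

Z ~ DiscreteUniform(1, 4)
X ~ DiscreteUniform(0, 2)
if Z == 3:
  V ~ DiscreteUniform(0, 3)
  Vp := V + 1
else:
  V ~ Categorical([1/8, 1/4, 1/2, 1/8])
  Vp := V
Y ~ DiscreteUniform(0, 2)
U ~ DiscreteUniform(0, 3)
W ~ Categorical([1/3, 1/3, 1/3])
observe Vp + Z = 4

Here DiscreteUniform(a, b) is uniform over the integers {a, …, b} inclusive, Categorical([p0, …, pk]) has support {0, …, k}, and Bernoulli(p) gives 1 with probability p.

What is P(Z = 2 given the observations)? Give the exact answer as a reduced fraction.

Enumerate traces; 432 have nonzero weight after conditioning:
  (Z=1, X=0, V=3, Y=0, U=0, W=0) weight 1/3456
  (Z=1, X=0, V=3, Y=0, U=0, W=1) weight 1/3456
  (Z=1, X=0, V=3, Y=0, U=0, W=2) weight 1/3456
  (Z=1, X=0, V=3, Y=0, U=1, W=0) weight 1/3456
  (Z=1, X=0, V=3, Y=0, U=1, W=1) weight 1/3456
  (Z=1, X=0, V=3, Y=0, U=1, W=2) weight 1/3456
  (Z=1, X=0, V=3, Y=0, U=2, W=0) weight 1/3456
  (Z=1, X=0, V=3, Y=0, U=2, W=1) weight 1/3456
  (Z=2, X=0, V=2, Y=0, U=0, W=0) weight 1/864
  (Z=3, X=0, V=0, Y=0, U=0, W=0) weight 1/1728
  … 422 more
Group by Z:
  weight(Z=1) = 1/32
  weight(Z=2) = 1/8
  weight(Z=3) = 1/16
  weight(Z=4) = 1/32
Total weight = 1/32 + 1/8 + 1/16 + 1/32 = 1/4
P(Z=1 | obs) = 1/32 / 1/4 = 1/8
P(Z=2 | obs) = 1/8 / 1/4 = 1/2
P(Z=3 | obs) = 1/16 / 1/4 = 1/4
P(Z=4 | obs) = 1/32 / 1/4 = 1/8

P(Z = 2 | obs) = 1/2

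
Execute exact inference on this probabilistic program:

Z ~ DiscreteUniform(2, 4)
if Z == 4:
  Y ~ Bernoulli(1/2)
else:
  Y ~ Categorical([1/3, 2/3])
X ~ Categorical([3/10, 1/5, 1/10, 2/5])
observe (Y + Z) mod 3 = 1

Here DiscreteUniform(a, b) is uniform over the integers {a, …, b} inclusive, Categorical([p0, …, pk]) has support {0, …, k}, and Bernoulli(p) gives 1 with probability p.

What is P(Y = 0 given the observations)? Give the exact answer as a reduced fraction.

Enumerate traces; 8 have nonzero weight after conditioning:
  (Z=3, Y=1, X=0) weight 1/15
  (Z=3, Y=1, X=1) weight 2/45
  (Z=3, Y=1, X=2) weight 1/45
  (Z=3, Y=1, X=3) weight 4/45
  (Z=4, Y=0, X=0) weight 1/20
  (Z=4, Y=0, X=1) weight 1/30
  (Z=4, Y=0, X=2) weight 1/60
  (Z=4, Y=0, X=3) weight 1/15
Group by Y:
  weight(Y=0) = 1/6
  weight(Y=1) = 2/9
Total weight = 1/6 + 2/9 = 7/18
P(Y=0 | obs) = 1/6 / 7/18 = 3/7
P(Y=1 | obs) = 2/9 / 7/18 = 4/7

P(Y = 0 | obs) = 3/7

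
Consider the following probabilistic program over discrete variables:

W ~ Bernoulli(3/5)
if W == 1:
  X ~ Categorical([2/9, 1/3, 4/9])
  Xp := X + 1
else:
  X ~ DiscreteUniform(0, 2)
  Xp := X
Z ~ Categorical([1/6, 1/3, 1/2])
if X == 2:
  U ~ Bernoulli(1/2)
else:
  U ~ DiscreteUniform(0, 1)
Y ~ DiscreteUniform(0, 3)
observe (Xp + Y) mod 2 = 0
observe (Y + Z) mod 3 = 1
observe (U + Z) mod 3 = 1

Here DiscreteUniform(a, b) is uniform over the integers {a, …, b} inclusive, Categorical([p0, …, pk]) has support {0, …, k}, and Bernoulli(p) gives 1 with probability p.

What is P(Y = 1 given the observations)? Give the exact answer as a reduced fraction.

P(Y = 1 | obs) = 4/19

Enumerate traces; 9 have nonzero weight after conditioning:
  (W=0, X=0, Z=1, U=0, Y=0) weight 1/180
  (W=0, X=1, Z=0, U=1, Y=1) weight 1/360
  (W=0, X=1, Z=1, U=0, Y=3) weight 1/180
  (W=0, X=2, Z=1, U=0, Y=0) weight 1/180
  (W=1, X=0, Z=0, U=1, Y=1) weight 1/360
  (W=1, X=0, Z=1, U=0, Y=3) weight 1/180
  (W=1, X=1, Z=1, U=0, Y=0) weight 1/120
  (W=1, X=2, Z=0, U=1, Y=1) weight 1/180
  … 1 more
Group by Y:
  weight(Y=0) = 7/360
  weight(Y=1) = 1/90
  weight(Y=3) = 1/45
Total weight = 7/360 + 1/90 + 1/45 = 19/360
P(Y=0 | obs) = 7/360 / 19/360 = 7/19
P(Y=1 | obs) = 1/90 / 19/360 = 4/19
P(Y=3 | obs) = 1/45 / 19/360 = 8/19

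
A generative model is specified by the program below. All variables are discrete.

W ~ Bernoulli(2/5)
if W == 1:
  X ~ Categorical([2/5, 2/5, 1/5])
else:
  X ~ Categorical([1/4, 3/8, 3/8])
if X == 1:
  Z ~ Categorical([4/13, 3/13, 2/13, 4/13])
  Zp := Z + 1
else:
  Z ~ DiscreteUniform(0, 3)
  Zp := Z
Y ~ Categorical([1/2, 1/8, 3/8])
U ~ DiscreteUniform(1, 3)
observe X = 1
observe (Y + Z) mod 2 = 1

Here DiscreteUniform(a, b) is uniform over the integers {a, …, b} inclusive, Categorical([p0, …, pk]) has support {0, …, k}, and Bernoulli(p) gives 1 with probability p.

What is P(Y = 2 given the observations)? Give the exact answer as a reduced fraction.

Enumerate traces; 36 have nonzero weight after conditioning:
  (W=0, X=1, Z=0, Y=1, U=1) weight 3/1040
  (W=0, X=1, Z=0, Y=1, U=2) weight 3/1040
  (W=0, X=1, Z=0, Y=1, U=3) weight 3/1040
  (W=0, X=1, Z=1, Y=0, U=1) weight 9/1040
  (W=0, X=1, Z=1, Y=0, U=2) weight 9/1040
  (W=0, X=1, Z=1, Y=0, U=3) weight 9/1040
  (W=0, X=1, Z=1, Y=2, U=1) weight 27/4160
  (W=0, X=1, Z=1, Y=2, U=2) weight 27/4160
  … 28 more
Group by Y:
  weight(Y=0) = 539/5200
  weight(Y=1) = 231/10400
  weight(Y=2) = 1617/20800
Total weight = 539/5200 + 231/10400 + 1617/20800 = 847/4160
P(Y=0 | obs) = 539/5200 / 847/4160 = 28/55
P(Y=1 | obs) = 231/10400 / 847/4160 = 6/55
P(Y=2 | obs) = 1617/20800 / 847/4160 = 21/55

P(Y = 2 | obs) = 21/55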